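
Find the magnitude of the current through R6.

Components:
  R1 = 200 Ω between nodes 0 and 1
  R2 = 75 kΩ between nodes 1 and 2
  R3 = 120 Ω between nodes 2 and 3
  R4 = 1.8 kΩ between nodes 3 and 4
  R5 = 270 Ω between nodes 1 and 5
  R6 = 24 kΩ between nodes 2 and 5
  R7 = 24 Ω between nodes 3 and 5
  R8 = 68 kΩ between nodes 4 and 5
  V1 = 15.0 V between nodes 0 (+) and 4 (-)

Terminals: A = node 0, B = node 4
Nodal analysis, taking node 4 as the 0 V reference.
Source V1 fixes V_0 = 15 V.
KCL at each unknown node (sum of currents leaving = 0; resistances in Ω):
  Node 1: (V_1 - 15)/200 + (V_1 - V_2)/75000 + (V_1 - V_5)/270 = 0
  Node 2: (V_2 - V_1)/75000 + (V_2 - V_3)/120 + (V_2 - V_5)/24000 = 0
  Node 3: (V_3 - V_2)/120 + (V_3 - 0)/1800 + (V_3 - V_5)/24 = 0
  Node 5: (V_5 - V_1)/270 + (V_5 - V_2)/24000 + (V_5 - V_3)/24 + (V_5 - 0)/68000 = 0
Collecting terms (coefficients in siemens):
  0.008717·V_1 - 0.00001333·V_2 - 0.003704·V_5 = 0.075
  0.008388·V_2 - 0.00001333·V_1 - 0.008333·V_3 - 0.00004167·V_5 = 0
  0.05056·V_3 - 0.008333·V_2 - 0.04167·V_5 = 0
  0.04543·V_5 - 0.003704·V_1 - 0.00004167·V_2 - 0.04167·V_3 = 0
Solving these 4 simultaneous equations (Gaussian elimination) gives:
  V_1 = 13.66 V, V_2 = 11.72 V, V_3 = 11.71 V, V_5 = 11.87 V
I_R6 = (V_2 - V_5)/R6 = (11.72 - 11.87)/24000 = -0.000006313 A
|I_R6| = 0.000006313 A

Final answer: |I_R6| = 6.313e-06 A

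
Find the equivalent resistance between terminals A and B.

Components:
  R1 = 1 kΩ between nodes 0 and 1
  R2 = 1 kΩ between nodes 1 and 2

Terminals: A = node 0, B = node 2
Reduce the network between node 0 (A) and node 2 (B) by series/parallel combination:
  Rs1 = R1 + R2 (series, joined only at node 1) = 1000 + 1000 = 2000 Ω
R_eq = 2 kΩ

Final answer: 2 kΩ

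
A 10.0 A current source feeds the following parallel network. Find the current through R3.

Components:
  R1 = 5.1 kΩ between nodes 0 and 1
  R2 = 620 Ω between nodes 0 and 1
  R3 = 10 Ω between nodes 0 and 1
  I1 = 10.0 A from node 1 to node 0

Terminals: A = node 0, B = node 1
All resistors sit directly between nodes 0 and 1, so they are in parallel and share one voltage V; the full source current 10 A splits among them.
1/R_par = 1/5100 + 1/620 + 1/10 = 0.1018 S  =>  R_par = 9.822 Ω
V = I × R_par = 10 × 9.822 = 98.22 V
I_R3 = V/R3 = 98.22/10 = 9.822 A

Final answer: 9.822 A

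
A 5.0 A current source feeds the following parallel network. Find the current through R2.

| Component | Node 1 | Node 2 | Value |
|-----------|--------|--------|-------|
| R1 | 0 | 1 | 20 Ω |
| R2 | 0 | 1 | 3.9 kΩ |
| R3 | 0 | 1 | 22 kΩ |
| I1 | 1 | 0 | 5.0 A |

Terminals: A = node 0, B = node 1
All resistors sit directly between nodes 0 and 1, so they are in parallel and share one voltage V; the full source current 5 A splits among them.
1/R_par = 1/20 + 1/3900 + 1/22000 = 0.0503 S  =>  R_par = 19.88 Ω
V = I × R_par = 5 × 19.88 = 99.4 V
I_R2 = V/R2 = 99.4/3900 = 0.02549 A

Final answer: 0.02549 A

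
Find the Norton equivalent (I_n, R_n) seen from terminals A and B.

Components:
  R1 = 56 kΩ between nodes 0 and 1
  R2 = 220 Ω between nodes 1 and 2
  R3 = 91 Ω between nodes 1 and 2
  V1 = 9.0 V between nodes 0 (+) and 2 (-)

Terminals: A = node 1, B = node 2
Find the Thévenin equivalent first; then I_n = V_th/R_th and R_n = R_th.
Step 1 — V_th is the open-circuit voltage V_A - V_B (nothing connected across the terminals).
Nodal analysis, taking node 2 as the 0 V reference.
Source V1 fixes V_0 = 9 V.
KCL at each unknown node (sum of currents leaving = 0; resistances in Ω):
  Node 1: (V_1 - 9)/56000 + (V_1 - 0)/220 + (V_1 - 0)/91 = 0
Collecting terms: 0.01555 × V_1 = 0.0001607  =>  V_1 = 0.01033 V
V_th = V_1 - V_2 = 0.01033 - 0 = 0.01033 V
Step 2 — R_th: zero the source — replace V1 by a short circuit (node 2 merges into node 0) — and find the resistance seen between A (node 1) and B (node 0).
Reduce the network between node 1 (A) and node 0 (B) by series/parallel combination:
  Rp1 = R1 ‖ R2 ‖ R3 (parallel, all between nodes 0 and 1) = 1/(1/56000 + 1/220 + 1/91) = 64.3 Ω
R_th = 64.3 Ω
I_n = V_th/R_th = 0.01033/64.3 = 0.0001607 A, and R_n = R_th = 64.3 Ω

Final answer: I_n = 0.0001607 A, R_n = 64.3 Ω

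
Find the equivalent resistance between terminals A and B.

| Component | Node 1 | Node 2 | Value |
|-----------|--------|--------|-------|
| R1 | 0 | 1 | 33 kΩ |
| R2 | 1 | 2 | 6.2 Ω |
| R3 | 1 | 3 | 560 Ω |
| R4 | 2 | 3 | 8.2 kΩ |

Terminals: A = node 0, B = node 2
Reduce the network between node 0 (A) and node 2 (B) by series/parallel combination:
  Rs1 = R3 + R4 (series, joined only at node 3) = 560 + 8200 = 8760 Ω
  Rp1 = R2 ‖ Rs1 (parallel, both between nodes 1 and 2) = 1/(1/6.2 + 1/8760) = 6.196 Ω
  Rs2 = R1 + Rp1 (series, joined only at node 1) = 33000 + 6.196 = 33010 Ω
R_eq = 33.01 kΩ

Final answer: 33.01 kΩ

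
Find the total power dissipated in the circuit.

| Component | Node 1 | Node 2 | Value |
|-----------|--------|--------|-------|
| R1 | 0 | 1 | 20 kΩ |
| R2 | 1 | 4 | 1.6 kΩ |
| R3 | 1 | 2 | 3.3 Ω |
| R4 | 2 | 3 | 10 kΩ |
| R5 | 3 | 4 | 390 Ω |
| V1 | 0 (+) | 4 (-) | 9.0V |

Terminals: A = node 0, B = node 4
Nodal analysis, taking node 4 as the 0 V reference.
Source V1 fixes V_0 = 9 V.
KCL at each unknown node (sum of currents leaving = 0; resistances in Ω):
  Node 1: (V_1 - 9)/20000 + (V_1 - 0)/1600 + (V_1 - V_2)/3.3 = 0
  Node 2: (V_2 - V_1)/3.3 + (V_2 - V_3)/10000 = 0
  Node 3: (V_3 - V_2)/10000 + (V_3 - 0)/390 = 0
Collecting terms (coefficients in siemens):
  0.3037·V_1 - 0.303·V_2 = 0.00045
  0.3031·V_2 - 0.303·V_1 - 0.0001·V_3 = 0
  0.002664·V_3 - 0.0001·V_2 = 0
Solving these 3 simultaneous equations (Gaussian elimination) gives:
  V_1 = 0.5835 V, V_2 = 0.5833 V, V_3 = 0.0219 V
Power in each resistor, P = (ΔV)²/R:
  P_R1 = (9 - 0.5835)²/20000 = 0.003542 W
  P_R2 = (0.5835 - 0)²/1600 = 0.0002128 W
  P_R3 = (0.5835 - 0.5833)²/3.3 = 0.0000000104 W
  P_R4 = (0.5833 - 0.0219)²/10000 = 0.00003152 W
  P_R5 = (0.0219 - 0)²/390 = 0.000001229 W
P_total = P_R1 + P_R2 + P_R3 + P_R4 + P_R5 = 0.003787 W

Final answer: 0.003787 W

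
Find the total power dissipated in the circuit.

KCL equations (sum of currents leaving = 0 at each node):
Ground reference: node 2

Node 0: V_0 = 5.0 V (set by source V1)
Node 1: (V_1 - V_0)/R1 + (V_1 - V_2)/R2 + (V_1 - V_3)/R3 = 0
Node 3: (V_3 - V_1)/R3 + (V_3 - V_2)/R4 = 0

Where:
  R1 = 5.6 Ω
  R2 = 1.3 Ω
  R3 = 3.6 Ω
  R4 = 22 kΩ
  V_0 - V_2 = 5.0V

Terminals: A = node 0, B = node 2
Nodal analysis, taking node 2 as the 0 V reference.
Source V1 fixes V_0 = 5 V.
KCL at each unknown node (sum of currents leaving = 0; resistances in Ω):
  Node 1: (V_1 - 5)/5.6 + (V_1 - 0)/1.3 + (V_1 - V_3)/3.6 = 0
  Node 3: (V_3 - V_1)/3.6 + (V_3 - 0)/22000 = 0
Collecting terms (coefficients in siemens):
  1.226·V_1 - 0.2778·V_3 = 0.8929
  0.2778·V_3 - 0.2778·V_1 = 0
Determinant D = (1.226)(0.2778) - (-0.2778)(-0.2778) = 0.2633
V_1 = [(0.8929)(0.2778) - (-0.2778)(0)]/D = 0.942 V
V_3 = [(1.226)(0) - (0.8929)(-0.2778)]/D = 0.9418 V
Power in each resistor, P = (ΔV)²/R:
  P_R1 = (5 - 0.942)²/5.6 = 2.941 W
  P_R2 = (0.942 - 0)²/1.3 = 0.6826 W
  P_R3 = (0.942 - 0.9418)²/3.6 = 0.000000006598 W
  P_R4 = (0 - 0.9418)²/22000 = 0.00004032 W
P_total = P_R1 + P_R2 + P_R3 + P_R4 = 3.623 W

Final answer: 3.623 W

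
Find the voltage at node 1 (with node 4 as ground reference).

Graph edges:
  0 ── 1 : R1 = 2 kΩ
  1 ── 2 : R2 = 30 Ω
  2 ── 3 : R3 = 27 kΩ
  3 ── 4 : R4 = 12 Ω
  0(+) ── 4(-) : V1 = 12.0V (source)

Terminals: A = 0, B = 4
Nodal analysis, taking node 4 as the 0 V reference.
Source V1 fixes V_0 = 12 V.
KCL at each unknown node (sum of currents leaving = 0; resistances in Ω):
  Node 1: (V_1 - 12)/2000 + (V_1 - V_2)/30 = 0
  Node 2: (V_2 - V_1)/30 + (V_2 - V_3)/27000 = 0
  Node 3: (V_3 - V_2)/27000 + (V_3 - 0)/12 = 0
Collecting terms (coefficients in siemens):
  0.03383·V_1 - 0.03333·V_2 = 0.006
  0.03337·V_2 - 0.03333·V_1 - 0.00003704·V_3 = 0
  0.08337·V_3 - 0.00003704·V_2 = 0
Solving these 3 simultaneous equations (Gaussian elimination) gives:
  V_1 = 11.17 V, V_2 = 11.16 V, V_3 = 0.004958 V
The requested potential is V_1 = 11.17 V.

Final answer: V_1 = 11.17 V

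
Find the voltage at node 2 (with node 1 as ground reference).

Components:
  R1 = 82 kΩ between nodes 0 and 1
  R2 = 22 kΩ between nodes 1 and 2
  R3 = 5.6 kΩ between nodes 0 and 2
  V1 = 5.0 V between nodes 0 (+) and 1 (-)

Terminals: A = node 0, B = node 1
Nodal analysis, taking node 1 as the 0 V reference.
Source V1 fixes V_0 = 5 V.
KCL at each unknown node (sum of currents leaving = 0; resistances in Ω):
  Node 2: (V_2 - 0)/22000 + (V_2 - 5)/5600 = 0
Collecting terms: 0.000224 × V_2 = 0.0008929  =>  V_2 = 3.986 V
The requested potential is V_2 = 3.986 V.

Final answer: V_2 = 3.986 V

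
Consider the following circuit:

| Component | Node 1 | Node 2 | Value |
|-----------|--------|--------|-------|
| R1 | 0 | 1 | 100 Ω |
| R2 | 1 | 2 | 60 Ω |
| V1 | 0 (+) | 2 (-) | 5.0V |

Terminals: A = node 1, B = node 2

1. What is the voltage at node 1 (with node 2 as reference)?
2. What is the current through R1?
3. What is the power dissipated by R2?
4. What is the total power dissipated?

Nodal analysis, taking node 2 as the 0 V reference.
Source V1 fixes V_0 = 5 V.
KCL at each unknown node (sum of currents leaving = 0; resistances in Ω):
  Node 1: (V_1 - 5)/100 + (V_1 - 0)/60 = 0
Collecting terms: 0.02667 × V_1 = 0.05  =>  V_1 = 1.875 V
Part 1:
  Read off the nodal solution: V_1 = 1.875 V
Part 2:
  I_R1 = (V_0 - V_1)/R1 = (5 - 1.875)/100 = 0.03125 A
  Magnitude: I_R1 = 0.03125 A
Part 3:
  I_R2 = (V_1 - V_2)/R2 = (1.875 - 0)/60 = 0.03125 A
  P_R2 = I_R2² × R2 = (0.03125)² × 60 = 0.05859 W
Part 4:
  Power in each resistor, P = (ΔV)²/R:
    P_R1 = (5 - 1.875)²/100 = 0.09766 W
    P_R2 = (1.875 - 0)²/60 = 0.05859 W
  P_total = P_R1 + P_R2 = 0.1562 W

Final answers:
1. V_1 = 1.875 V
2. I_R1 = 0.03125 A
3. P_R2 = 0.05859 W
4. P_total = 0.1562 W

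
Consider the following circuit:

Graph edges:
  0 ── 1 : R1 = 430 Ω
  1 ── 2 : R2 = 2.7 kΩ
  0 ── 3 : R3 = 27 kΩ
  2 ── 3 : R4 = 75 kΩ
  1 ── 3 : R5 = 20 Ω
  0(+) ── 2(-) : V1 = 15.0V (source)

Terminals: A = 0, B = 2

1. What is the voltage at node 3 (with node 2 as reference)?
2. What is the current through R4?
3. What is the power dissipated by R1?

Nodal analysis, taking node 2 as the 0 V reference.
Source V1 fixes V_0 = 15 V.
KCL at each unknown node (sum of currents leaving = 0; resistances in Ω):
  Node 1: (V_1 - 15)/430 + (V_1 - 0)/2700 + (V_1 - V_3)/20 = 0
  Node 3: (V_3 - 15)/27000 + (V_3 - 0)/75000 + (V_3 - V_1)/20 = 0
Collecting terms (coefficients in siemens):
  0.0527·V_1 - 0.05·V_3 = 0.03488
  0.05005·V_3 - 0.05·V_1 = 0.0005556
Determinant D = (0.0527)(0.05005) - (-0.05)(-0.05) = 0.0001375
V_1 = [(0.03488)(0.05005) - (-0.05)(0.0005556)]/D = 12.9 V
V_3 = [(0.0527)(0.0005556) - (0.03488)(-0.05)]/D = 12.9 V
Part 1:
  Read off the nodal solution: V_3 = 12.9 V
Part 2:
  I_R4 = (V_2 - V_3)/R4 = (0 - 12.9)/75000 = -0.000172 A
  Magnitude: I_R4 = 0.000172 A
Part 3:
  I_R1 = (V_0 - V_1)/R1 = (15 - 12.9)/430 = 0.004874 A
  P_R1 = I_R1² × R1 = (0.004874)² × 430 = 0.01021 W

Final answers:
1. V_3 = 12.9 V
2. I_R4 = 0.000172 A
3. P_R1 = 0.01021 W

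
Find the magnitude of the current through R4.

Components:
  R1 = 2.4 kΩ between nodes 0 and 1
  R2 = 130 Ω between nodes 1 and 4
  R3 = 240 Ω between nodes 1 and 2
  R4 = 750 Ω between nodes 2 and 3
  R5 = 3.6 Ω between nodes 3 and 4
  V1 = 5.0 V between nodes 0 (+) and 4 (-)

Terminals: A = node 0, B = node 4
Nodal analysis, taking node 4 as the 0 V reference.
Source V1 fixes V_0 = 5 V.
KCL at each unknown node (sum of currents leaving = 0; resistances in Ω):
  Node 1: (V_1 - 5)/2400 + (V_1 - 0)/130 + (V_1 - V_2)/240 = 0
  Node 2: (V_2 - V_1)/240 + (V_2 - V_3)/750 = 0
  Node 3: (V_3 - V_2)/750 + (V_3 - 0)/3.6 = 0
Collecting terms (coefficients in siemens):
  0.01228·V_1 - 0.004167·V_2 = 0.002083
  0.0055·V_2 - 0.004167·V_1 - 0.001333·V_3 = 0
  0.2791·V_3 - 0.001333·V_2 = 0
Solving these 3 simultaneous equations (Gaussian elimination) gives:
  V_1 = 0.2286 V, V_2 = 0.1733 V, V_3 = 0.0008281 V
I_R4 = (V_2 - V_3)/R4 = (0.1733 - 0.0008281)/750 = 0.00023 A
|I_R4| = 0.00023 A

Final answer: |I_R4| = 0.00023 A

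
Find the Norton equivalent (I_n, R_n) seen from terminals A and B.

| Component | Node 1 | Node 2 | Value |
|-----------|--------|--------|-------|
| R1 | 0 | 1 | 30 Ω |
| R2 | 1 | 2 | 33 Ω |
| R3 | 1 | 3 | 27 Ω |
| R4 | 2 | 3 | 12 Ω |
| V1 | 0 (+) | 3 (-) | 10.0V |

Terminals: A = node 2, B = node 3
Find the Thévenin equivalent first; then I_n = V_th/R_th and R_n = R_th.
Step 1 — V_th is the open-circuit voltage V_A - V_B (nothing connected across the terminals).
Nodal analysis, taking node 3 as the 0 V reference.
Source V1 fixes V_0 = 10 V.
KCL at each unknown node (sum of currents leaving = 0; resistances in Ω):
  Node 1: (V_1 - 10)/30 + (V_1 - V_2)/33 + (V_1 - 0)/27 = 0
  Node 2: (V_2 - V_1)/33 + (V_2 - 0)/12 = 0
Collecting terms (coefficients in siemens):
  0.1007·V_1 - 0.0303·V_2 = 0.3333
  0.1136·V_2 - 0.0303·V_1 = 0
Determinant D = (0.1007)(0.1136) - (-0.0303)(-0.0303) = 0.01052
V_1 = [(0.3333)(0.1136) - (-0.0303)(0)]/D = 3.6 V
V_2 = [(0.1007)(0) - (0.3333)(-0.0303)]/D = 0.96 V
V_th = V_2 - V_3 = 0.96 - 0 = 0.96 V
Step 2 — R_th: zero the source — replace V1 by a short circuit (node 3 merges into node 0) — and find the resistance seen between A (node 2) and B (node 0).
Reduce the network between node 2 (A) and node 0 (B) by series/parallel combination:
  Rp1 = R1 ‖ R3 (parallel, both between nodes 0 and 1) = 1/(1/30 + 1/27) = 14.21 Ω
  Rs1 = R2 + Rp1 (series, joined only at node 1) = 33 + 14.21 = 47.21 Ω
  Rp2 = R4 ‖ Rs1 (parallel, both between nodes 0 and 2) = 1/(1/12 + 1/47.21) = 9.568 Ω
R_th = 9.568 Ω
I_n = V_th/R_th = 0.96/9.568 = 0.1003 A, and R_n = R_th = 9.568 Ω

Final answer: I_n = 0.1003 A, R_n = 9.568 Ω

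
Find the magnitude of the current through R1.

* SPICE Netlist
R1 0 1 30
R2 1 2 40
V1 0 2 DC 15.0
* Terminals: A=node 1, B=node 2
Nodal analysis, taking node 2 as the 0 V reference.
Source V1 fixes V_0 = 15 V.
KCL at each unknown node (sum of currents leaving = 0; resistances in Ω):
  Node 1: (V_1 - 15)/30 + (V_1 - 0)/40 = 0
Collecting terms: 0.05833 × V_1 = 0.5  =>  V_1 = 8.571 V
I_R1 = (V_0 - V_1)/R1 = (15 - 8.571)/30 = 0.2143 A
|I_R1| = 0.2143 A

Final answer: |I_R1| = 0.2143 A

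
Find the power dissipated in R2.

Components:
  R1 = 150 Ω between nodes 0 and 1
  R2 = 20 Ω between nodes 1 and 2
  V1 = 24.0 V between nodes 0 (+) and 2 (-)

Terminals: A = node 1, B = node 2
Nodal analysis, taking node 2 as the 0 V reference.
Source V1 fixes V_0 = 24 V.
KCL at each unknown node (sum of currents leaving = 0; resistances in Ω):
  Node 1: (V_1 - 24)/150 + (V_1 - 0)/20 = 0
Collecting terms: 0.05667 × V_1 = 0.16  =>  V_1 = 2.824 V
I_R2 = (V_1 - V_2)/R2 = (2.824 - 0)/20 = 0.1412 A
P_R2 = I_R2² × R2 = (0.1412)² × 20 = 0.3986 W

Final answer: 0.3986 W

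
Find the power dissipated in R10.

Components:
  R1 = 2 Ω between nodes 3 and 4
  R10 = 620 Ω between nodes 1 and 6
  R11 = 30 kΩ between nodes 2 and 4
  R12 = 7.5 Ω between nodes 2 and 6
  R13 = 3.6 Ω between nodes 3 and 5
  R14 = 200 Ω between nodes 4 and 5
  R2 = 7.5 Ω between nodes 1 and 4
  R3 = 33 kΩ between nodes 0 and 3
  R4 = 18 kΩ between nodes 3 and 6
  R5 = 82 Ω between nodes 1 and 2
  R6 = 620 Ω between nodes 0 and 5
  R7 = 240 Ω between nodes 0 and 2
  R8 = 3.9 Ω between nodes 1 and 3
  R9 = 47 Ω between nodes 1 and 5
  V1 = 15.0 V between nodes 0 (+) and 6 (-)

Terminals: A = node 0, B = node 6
Nodal analysis, taking node 6 as the 0 V reference.
Source V1 fixes V_0 = 15 V.
KCL at each unknown node (sum of currents leaving = 0; resistances in Ω):
  Node 1: (V_1 - V_4)/7.5 + (V_1 - V_2)/82 + (V_1 - V_3)/3.9 + (V_1 - V_5)/47 + (V_1 - 0)/620 = 0
  Node 2: (V_2 - V_1)/82 + (V_2 - 15)/240 + (V_2 - V_4)/30000 + (V_2 - 0)/7.5 = 0
  Node 3: (V_3 - V_4)/2 + (V_3 - 15)/33000 + (V_3 - 0)/18000 + (V_3 - V_1)/3.9 + (V_3 - V_5)/3.6 = 0
  Node 4: (V_4 - V_3)/2 + (V_4 - V_1)/7.5 + (V_4 - V_2)/30000 + (V_4 - V_5)/200 = 0
  Node 5: (V_5 - 15)/620 + (V_5 - V_1)/47 + (V_5 - V_3)/3.6 + (V_5 - V_4)/200 = 0
Collecting terms (coefficients in siemens):
  0.4248·V_1 - 0.0122·V_2 - 0.2564·V_3 - 0.1333·V_4 - 0.02128·V_5 = 0
  0.1497·V_2 - 0.0122·V_1 - 0.00003333·V_4 = 0.0625
  1.034·V_3 - 0.2564·V_1 - 0.5·V_4 - 0.2778·V_5 = 0.0004545
  0.6384·V_4 - 0.1333·V_1 - 0.00003333·V_2 - 0.5·V_3 - 0.005·V_5 = 0
  0.3057·V_5 - 0.02128·V_1 - 0.2778·V_3 - 0.005·V_4 = 0.02419
Solving these 5 simultaneous equations (Gaussian elimination) gives:
  V_1 = 2.033 V, V_2 = 0.5835 V, V_3 = 2.084 V, V_4 = 2.074 V
  V_5 = 2.148 V
I_R10 = (V_1 - V_6)/R10 = (2.033 - 0)/620 = 0.003279 A
P_R10 = I_R10² × R10 = (0.003279)² × 620 = 0.006665 W

Final answer: 0.006665 W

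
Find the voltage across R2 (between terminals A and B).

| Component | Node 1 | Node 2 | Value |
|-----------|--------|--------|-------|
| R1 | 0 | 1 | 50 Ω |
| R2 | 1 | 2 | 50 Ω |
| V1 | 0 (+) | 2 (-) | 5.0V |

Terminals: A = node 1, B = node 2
R1 and R2 are in series across V1 (node 0 → node 1 → node 2), and the output A–B is taken across R2, so this is a voltage divider.
Series current: I = V1/(R1 + R2) = 5/(50 + 50) = 5/100 = 0.05 A
V_R2 = I × R2 = V1 × R2/(R1 + R2) = 5 × 50/100 = 2.5 V

Final answer: 2.5 V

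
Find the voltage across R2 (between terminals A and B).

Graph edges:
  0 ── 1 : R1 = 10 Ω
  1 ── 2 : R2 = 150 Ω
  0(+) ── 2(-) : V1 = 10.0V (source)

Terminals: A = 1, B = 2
R1 and R2 are in series across V1 (node 0 → node 1 → node 2), and the output A–B is taken across R2, so this is a voltage divider.
Series current: I = V1/(R1 + R2) = 10/(10 + 150) = 10/160 = 0.0625 A
V_R2 = I × R2 = V1 × R2/(R1 + R2) = 10 × 150/160 = 9.375 V

Final answer: 9.375 V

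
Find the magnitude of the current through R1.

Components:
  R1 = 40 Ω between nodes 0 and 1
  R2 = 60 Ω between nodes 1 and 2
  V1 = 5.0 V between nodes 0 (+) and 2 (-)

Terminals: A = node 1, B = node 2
Nodal analysis, taking node 2 as the 0 V reference.
Source V1 fixes V_0 = 5 V.
KCL at each unknown node (sum of currents leaving = 0; resistances in Ω):
  Node 1: (V_1 - 5)/40 + (V_1 - 0)/60 = 0
Collecting terms: 0.04167 × V_1 = 0.125  =>  V_1 = 3 V
I_R1 = (V_0 - V_1)/R1 = (5 - 3)/40 = 0.05 A
|I_R1| = 0.05 A

Final answer: |I_R1| = 0.05 A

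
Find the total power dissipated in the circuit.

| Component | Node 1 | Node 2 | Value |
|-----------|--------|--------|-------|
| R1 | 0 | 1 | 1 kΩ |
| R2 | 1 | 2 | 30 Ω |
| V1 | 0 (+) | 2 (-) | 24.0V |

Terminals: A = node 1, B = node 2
Nodal analysis, taking node 2 as the 0 V reference.
Source V1 fixes V_0 = 24 V.
KCL at each unknown node (sum of currents leaving = 0; resistances in Ω):
  Node 1: (V_1 - 24)/1000 + (V_1 - 0)/30 = 0
Collecting terms: 0.03433 × V_1 = 0.024  =>  V_1 = 0.699 V
Power in each resistor, P = (ΔV)²/R:
  P_R1 = (24 - 0.699)²/1000 = 0.5429 W
  P_R2 = (0.699 - 0)²/30 = 0.01629 W
P_total = P_R1 + P_R2 = 0.5592 W

Final answer: 0.5592 W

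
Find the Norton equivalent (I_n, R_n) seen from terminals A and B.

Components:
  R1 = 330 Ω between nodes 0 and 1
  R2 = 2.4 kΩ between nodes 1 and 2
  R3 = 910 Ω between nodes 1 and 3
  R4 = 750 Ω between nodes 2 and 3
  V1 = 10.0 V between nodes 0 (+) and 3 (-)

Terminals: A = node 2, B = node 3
Find the Thévenin equivalent first; then I_n = V_th/R_th and R_n = R_th.
Step 1 — V_th is the open-circuit voltage V_A - V_B (nothing connected across the terminals).
Nodal analysis, taking node 3 as the 0 V reference.
Source V1 fixes V_0 = 10 V.
KCL at each unknown node (sum of currents leaving = 0; resistances in Ω):
  Node 1: (V_1 - 10)/330 + (V_1 - V_2)/2400 + (V_1 - 0)/910 = 0
  Node 2: (V_2 - V_1)/2400 + (V_2 - 0)/750 = 0
Collecting terms (coefficients in siemens):
  0.004546·V_1 - 0.0004167·V_2 = 0.0303
  0.00175·V_2 - 0.0004167·V_1 = 0
Determinant D = (0.004546)(0.00175) - (-0.0004167)(-0.0004167) = 0.000007782
V_1 = [(0.0303)(0.00175) - (-0.0004167)(0)]/D = 6.815 V
V_2 = [(0.004546)(0) - (0.0303)(-0.0004167)]/D = 1.623 V
V_th = V_2 - V_3 = 1.623 - 0 = 1.623 V
Step 2 — R_th: zero the source — replace V1 by a short circuit (node 3 merges into node 0) — and find the resistance seen between A (node 2) and B (node 0).
Reduce the network between node 2 (A) and node 0 (B) by series/parallel combination:
  Rp1 = R1 ‖ R3 (parallel, both between nodes 0 and 1) = 1/(1/330 + 1/910) = 242.2 Ω
  Rs1 = R2 + Rp1 (series, joined only at node 1) = 2400 + 242.2 = 2642 Ω
  Rp2 = R4 ‖ Rs1 (parallel, both between nodes 0 and 2) = 1/(1/750 + 1/2642) = 584.2 Ω
R_th = 584.2 Ω
I_n = V_th/R_th = 1.623/584.2 = 0.002778 A, and R_n = R_th = 584.2 Ω

Final answer: I_n = 0.002778 A, R_n = 584.2 Ω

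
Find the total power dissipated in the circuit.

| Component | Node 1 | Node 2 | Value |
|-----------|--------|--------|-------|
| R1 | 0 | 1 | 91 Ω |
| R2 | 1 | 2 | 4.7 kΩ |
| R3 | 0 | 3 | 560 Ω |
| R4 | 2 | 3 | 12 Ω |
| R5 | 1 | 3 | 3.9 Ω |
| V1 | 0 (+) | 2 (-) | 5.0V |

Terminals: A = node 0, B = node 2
Nodal analysis, taking node 2 as the 0 V reference.
Source V1 fixes V_0 = 5 V.
KCL at each unknown node (sum of currents leaving = 0; resistances in Ω):
  Node 1: (V_1 - 5)/91 + (V_1 - 0)/4700 + (V_1 - V_3)/3.9 = 0
  Node 3: (V_3 - 5)/560 + (V_3 - 0)/12 + (V_3 - V_1)/3.9 = 0
Collecting terms (coefficients in siemens):
  0.2676·V_1 - 0.2564·V_3 = 0.05495
  0.3415·V_3 - 0.2564·V_1 = 0.008929
Determinant D = (0.2676)(0.3415) - (-0.2564)(-0.2564) = 0.02565
V_1 = [(0.05495)(0.3415) - (-0.2564)(0.008929)]/D = 0.8208 V
V_3 = [(0.2676)(0.008929) - (0.05495)(-0.2564)]/D = 0.6424 V
Power in each resistor, P = (ΔV)²/R:
  P_R1 = (5 - 0.8208)²/91 = 0.1919 W
  P_R2 = (0.8208 - 0)²/4700 = 0.0001433 W
  P_R3 = (5 - 0.6424)²/560 = 0.03391 W
  P_R4 = (0 - 0.6424)²/12 = 0.03439 W
  P_R5 = (0.8208 - 0.6424)²/3.9 = 0.008163 W
P_total = P_R1 + P_R2 + P_R3 + P_R4 + P_R5 = 0.2685 W

Final answer: 0.2685 W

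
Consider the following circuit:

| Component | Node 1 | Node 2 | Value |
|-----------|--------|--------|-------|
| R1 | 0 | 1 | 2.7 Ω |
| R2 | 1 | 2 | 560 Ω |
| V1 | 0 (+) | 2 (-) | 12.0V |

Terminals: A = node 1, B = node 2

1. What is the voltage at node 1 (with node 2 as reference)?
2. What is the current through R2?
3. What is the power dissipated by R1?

Nodal analysis, taking node 2 as the 0 V reference.
Source V1 fixes V_0 = 12 V.
KCL at each unknown node (sum of currents leaving = 0; resistances in Ω):
  Node 1: (V_1 - 12)/2.7 + (V_1 - 0)/560 = 0
Collecting terms: 0.3722 × V_1 = 4.444  =>  V_1 = 11.94 V
Part 1:
  Read off the nodal solution: V_1 = 11.94 V
Part 2:
  I_R2 = (V_1 - V_2)/R2 = (11.94 - 0)/560 = 0.02133 A
  Magnitude: I_R2 = 0.02133 A
Part 3:
  I_R1 = (V_0 - V_1)/R1 = (12 - 11.94)/2.7 = 0.02133 A
  P_R1 = I_R1² × R1 = (0.02133)² × 2.7 = 0.001228 W

Final answers:
1. V_1 = 11.94 V
2. I_R2 = 0.02133 A
3. P_R1 = 0.001228 W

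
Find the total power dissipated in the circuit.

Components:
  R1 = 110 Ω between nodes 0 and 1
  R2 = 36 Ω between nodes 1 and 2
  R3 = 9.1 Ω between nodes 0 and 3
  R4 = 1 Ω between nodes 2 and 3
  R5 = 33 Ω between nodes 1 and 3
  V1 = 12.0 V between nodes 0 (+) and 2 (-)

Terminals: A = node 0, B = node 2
Nodal analysis, taking node 2 as the 0 V reference.
Source V1 fixes V_0 = 12 V.
KCL at each unknown node (sum of currents leaving = 0; resistances in Ω):
  Node 1: (V_1 - 12)/110 + (V_1 - 0)/36 + (V_1 - V_3)/33 = 0
  Node 3: (V_3 - 12)/9.1 + (V_3 - 0)/1 + (V_3 - V_1)/33 = 0
Collecting terms (coefficients in siemens):
  0.06717·V_1 - 0.0303·V_3 = 0.1091
  1.14·V_3 - 0.0303·V_1 = 1.319
Determinant D = (0.06717)(1.14) - (-0.0303)(-0.0303) = 0.07567
V_1 = [(0.1091)(1.14) - (-0.0303)(1.319)]/D = 2.172 V
V_3 = [(0.06717)(1.319) - (0.1091)(-0.0303)]/D = 1.214 V
Power in each resistor, P = (ΔV)²/R:
  P_R1 = (12 - 2.172)²/110 = 0.8781 W
  P_R2 = (2.172 - 0)²/36 = 0.131 W
  P_R3 = (12 - 1.214)²/9.1 = 12.78 W
  P_R4 = (0 - 1.214)²/1 = 1.474 W
  P_R5 = (2.172 - 1.214)²/33 = 0.02779 W
P_total = P_R1 + P_R2 + P_R3 + P_R4 + P_R5 = 15.3 W

Final answer: 15.3 W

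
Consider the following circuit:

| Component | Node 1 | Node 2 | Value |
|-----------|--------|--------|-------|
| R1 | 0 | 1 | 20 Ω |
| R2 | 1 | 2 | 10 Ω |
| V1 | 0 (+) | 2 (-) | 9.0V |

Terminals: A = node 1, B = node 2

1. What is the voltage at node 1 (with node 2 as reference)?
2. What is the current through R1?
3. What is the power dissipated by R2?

Nodal analysis, taking node 2 as the 0 V reference.
Source V1 fixes V_0 = 9 V.
KCL at each unknown node (sum of currents leaving = 0; resistances in Ω):
  Node 1: (V_1 - 9)/20 + (V_1 - 0)/10 = 0
Collecting terms: 0.15 × V_1 = 0.45  =>  V_1 = 3 V
Part 1:
  Read off the nodal solution: V_1 = 3 V
Part 2:
  I_R1 = (V_0 - V_1)/R1 = (9 - 3)/20 = 0.3 A
  Magnitude: I_R1 = 0.3 A
Part 3:
  I_R2 = (V_1 - V_2)/R2 = (3 - 0)/10 = 0.3 A
  P_R2 = I_R2² × R2 = (0.3)² × 10 = 0.9 W

Final answers:
1. V_1 = 3 V
2. I_R1 = 0.3 A
3. P_R2 = 0.9 W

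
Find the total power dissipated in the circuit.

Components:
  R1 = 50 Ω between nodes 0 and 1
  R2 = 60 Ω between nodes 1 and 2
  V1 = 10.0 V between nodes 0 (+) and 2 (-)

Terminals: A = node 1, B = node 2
Nodal analysis, taking node 2 as the 0 V reference.
Source V1 fixes V_0 = 10 V.
KCL at each unknown node (sum of currents leaving = 0; resistances in Ω):
  Node 1: (V_1 - 10)/50 + (V_1 - 0)/60 = 0
Collecting terms: 0.03667 × V_1 = 0.2  =>  V_1 = 5.455 V
Power in each resistor, P = (ΔV)²/R:
  P_R1 = (10 - 5.455)²/50 = 0.4132 W
  P_R2 = (5.455 - 0)²/60 = 0.4959 W
P_total = P_R1 + P_R2 = 0.9091 W

Final answer: 0.9091 W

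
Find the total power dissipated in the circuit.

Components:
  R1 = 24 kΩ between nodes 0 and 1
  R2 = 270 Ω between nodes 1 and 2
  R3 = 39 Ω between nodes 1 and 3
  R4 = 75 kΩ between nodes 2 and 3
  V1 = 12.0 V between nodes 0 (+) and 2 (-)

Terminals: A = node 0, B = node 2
Nodal analysis, taking node 2 as the 0 V reference.
Source V1 fixes V_0 = 12 V.
KCL at each unknown node (sum of currents leaving = 0; resistances in Ω):
  Node 1: (V_1 - 12)/24000 + (V_1 - 0)/270 + (V_1 - V_3)/39 = 0
  Node 3: (V_3 - V_1)/39 + (V_3 - 0)/75000 = 0
Collecting terms (coefficients in siemens):
  0.02939·V_1 - 0.02564·V_3 = 0.0005
  0.02565·V_3 - 0.02564·V_1 = 0
Determinant D = (0.02939)(0.02565) - (-0.02564)(-0.02564) = 0.00009643
V_1 = [(0.0005)(0.02565) - (-0.02564)(0)]/D = 0.133 V
V_3 = [(0.02939)(0) - (0.0005)(-0.02564)]/D = 0.133 V
Power in each resistor, P = (ΔV)²/R:
  P_R1 = (12 - 0.133)²/24000 = 0.005868 W
  P_R2 = (0.133 - 0)²/270 = 0.00006554 W
  P_R3 = (0.133 - 0.133)²/39 = 0.0000000001226 W
  P_R4 = (0 - 0.133)²/75000 = 0.0000002357 W
P_total = P_R1 + P_R2 + P_R3 + P_R4 = 0.005933 W

Final answer: 0.005933 W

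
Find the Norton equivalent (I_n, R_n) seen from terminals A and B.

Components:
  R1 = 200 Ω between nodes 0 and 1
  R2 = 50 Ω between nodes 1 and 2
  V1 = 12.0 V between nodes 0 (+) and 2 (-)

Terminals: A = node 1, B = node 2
Find the Thévenin equivalent first; then I_n = V_th/R_th and R_n = R_th.
Step 1 — V_th is the open-circuit voltage V_A - V_B (nothing connected across the terminals).
Nodal analysis, taking node 2 as the 0 V reference.
Source V1 fixes V_0 = 12 V.
KCL at each unknown node (sum of currents leaving = 0; resistances in Ω):
  Node 1: (V_1 - 12)/200 + (V_1 - 0)/50 = 0
Collecting terms: 0.025 × V_1 = 0.06  =>  V_1 = 2.4 V
V_th = V_1 - V_2 = 2.4 - 0 = 2.4 V
Step 2 — R_th: zero the source — replace V1 by a short circuit (node 2 merges into node 0) — and find the resistance seen between A (node 1) and B (node 0).
Reduce the network between node 1 (A) and node 0 (B) by series/parallel combination:
  Rp1 = R1 ‖ R2 (parallel, both between nodes 0 and 1) = 1/(1/200 + 1/50) = 40 Ω
R_th = 40 Ω
I_n = V_th/R_th = 2.4/40 = 0.06 A, and R_n = R_th = 40 Ω

Final answer: I_n = 0.06 A, R_n = 40 Ω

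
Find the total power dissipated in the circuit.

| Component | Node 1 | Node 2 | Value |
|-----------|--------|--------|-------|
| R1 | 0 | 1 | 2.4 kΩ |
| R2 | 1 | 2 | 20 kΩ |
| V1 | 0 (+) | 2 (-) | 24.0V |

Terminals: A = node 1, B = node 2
Nodal analysis, taking node 2 as the 0 V reference.
Source V1 fixes V_0 = 24 V.
KCL at each unknown node (sum of currents leaving = 0; resistances in Ω):
  Node 1: (V_1 - 24)/2400 + (V_1 - 0)/20000 = 0
Collecting terms: 0.0004667 × V_1 = 0.01  =>  V_1 = 21.43 V
Power in each resistor, P = (ΔV)²/R:
  P_R1 = (24 - 21.43)²/2400 = 0.002755 W
  P_R2 = (21.43 - 0)²/20000 = 0.02296 W
P_total = P_R1 + P_R2 = 0.02571 W

Final answer: 0.02571 W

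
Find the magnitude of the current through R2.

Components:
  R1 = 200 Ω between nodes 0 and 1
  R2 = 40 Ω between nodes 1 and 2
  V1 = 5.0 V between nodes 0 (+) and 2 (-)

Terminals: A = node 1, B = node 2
Nodal analysis, taking node 2 as the 0 V reference.
Source V1 fixes V_0 = 5 V.
KCL at each unknown node (sum of currents leaving = 0; resistances in Ω):
  Node 1: (V_1 - 5)/200 + (V_1 - 0)/40 = 0
Collecting terms: 0.03 × V_1 = 0.025  =>  V_1 = 0.8333 V
I_R2 = (V_1 - V_2)/R2 = (0.8333 - 0)/40 = 0.02083 A
|I_R2| = 0.02083 A

Final answer: |I_R2| = 0.02083 A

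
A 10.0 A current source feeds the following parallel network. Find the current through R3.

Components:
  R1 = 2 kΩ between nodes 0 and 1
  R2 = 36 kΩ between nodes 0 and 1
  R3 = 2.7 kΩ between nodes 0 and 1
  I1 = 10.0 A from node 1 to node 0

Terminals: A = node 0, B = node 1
All resistors sit directly between nodes 0 and 1, so they are in parallel and share one voltage V; the full source current 10 A splits among them.
1/R_par = 1/2000 + 1/36000 + 1/2700 = 0.0008981 S  =>  R_par = 1113 Ω
V = I × R_par = 10 × 1113 = 11130 V
I_R3 = V/R3 = 11130/2700 = 4.124 A

Final answer: 4.124 A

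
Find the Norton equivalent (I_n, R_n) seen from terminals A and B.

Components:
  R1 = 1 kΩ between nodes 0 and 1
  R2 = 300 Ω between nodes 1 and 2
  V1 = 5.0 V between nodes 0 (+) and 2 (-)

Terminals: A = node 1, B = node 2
Find the Thévenin equivalent first; then I_n = V_th/R_th and R_n = R_th.
Step 1 — V_th is the open-circuit voltage V_A - V_B (nothing connected across the terminals).
Nodal analysis, taking node 2 as the 0 V reference.
Source V1 fixes V_0 = 5 V.
KCL at each unknown node (sum of currents leaving = 0; resistances in Ω):
  Node 1: (V_1 - 5)/1000 + (V_1 - 0)/300 = 0
Collecting terms: 0.004333 × V_1 = 0.005  =>  V_1 = 1.154 V
V_th = V_1 - V_2 = 1.154 - 0 = 1.154 V
Step 2 — R_th: zero the source — replace V1 by a short circuit (node 2 merges into node 0) — and find the resistance seen between A (node 1) and B (node 0).
Reduce the network between node 1 (A) and node 0 (B) by series/parallel combination:
  Rp1 = R1 ‖ R2 (parallel, both between nodes 0 and 1) = 1/(1/1000 + 1/300) = 230.8 Ω
R_th = 230.8 Ω
I_n = V_th/R_th = 1.154/230.8 = 0.005 A, and R_n = R_th = 230.8 Ω

Final answer: I_n = 0.005 A, R_n = 230.8 Ω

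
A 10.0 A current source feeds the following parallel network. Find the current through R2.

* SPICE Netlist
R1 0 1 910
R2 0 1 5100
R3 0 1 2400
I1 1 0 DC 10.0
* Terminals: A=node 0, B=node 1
All resistors sit directly between nodes 0 and 1, so they are in parallel and share one voltage V; the full source current 10 A splits among them.
1/R_par = 1/910 + 1/5100 + 1/2400 = 0.001712 S  =>  R_par = 584.2 Ω
V = I × R_par = 10 × 584.2 = 5842 V
I_R2 = V/R2 = 5842/5100 = 1.146 A

Final answer: 1.146 A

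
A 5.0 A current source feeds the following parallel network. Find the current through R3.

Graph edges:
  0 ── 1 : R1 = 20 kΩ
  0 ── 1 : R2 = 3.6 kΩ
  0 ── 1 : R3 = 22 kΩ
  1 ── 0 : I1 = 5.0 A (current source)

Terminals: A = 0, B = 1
All resistors sit directly between nodes 0 and 1, so they are in parallel and share one voltage V; the full source current 5 A splits among them.
1/R_par = 1/20000 + 1/3600 + 1/22000 = 0.0003732 S  =>  R_par = 2679 Ω
V = I × R_par = 5 × 2679 = 13400 V
I_R3 = V/R3 = 13400/22000 = 0.6089 A

Final answer: 0.6089 A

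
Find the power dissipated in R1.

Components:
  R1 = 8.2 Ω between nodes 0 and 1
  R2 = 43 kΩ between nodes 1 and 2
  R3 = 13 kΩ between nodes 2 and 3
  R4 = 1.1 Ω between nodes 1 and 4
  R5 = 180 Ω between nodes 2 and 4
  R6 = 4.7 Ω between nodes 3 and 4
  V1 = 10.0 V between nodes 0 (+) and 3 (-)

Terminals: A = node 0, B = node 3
Nodal analysis, taking node 3 as the 0 V reference.
Source V1 fixes V_0 = 10 V.
KCL at each unknown node (sum of currents leaving = 0; resistances in Ω):
  Node 1: (V_1 - 10)/8.2 + (V_1 - V_2)/43000 + (V_1 - V_4)/1.1 = 0
  Node 2: (V_2 - V_1)/43000 + (V_2 - 0)/13000 + (V_2 - V_4)/180 = 0
  Node 4: (V_4 - V_1)/1.1 + (V_4 - V_2)/180 + (V_4 - 0)/4.7 = 0
Collecting terms (coefficients in siemens):
  1.031·V_1 - 0.00002326·V_2 - 0.9091·V_4 = 1.22
  0.005656·V_2 - 0.00002326·V_1 - 0.005556·V_4 = 0
  1.127·V_4 - 0.9091·V_1 - 0.005556·V_2 = 0
Solving these 3 simultaneous equations (Gaussian elimination) gives:
  V_1 = 4.142 V, V_2 = 3.314 V, V_4 = 3.356 V
I_R1 = (V_0 - V_1)/R1 = (10 - 4.142)/8.2 = 0.7144 A
P_R1 = I_R1² × R1 = (0.7144)² × 8.2 = 4.185 W

Final answer: 4.185 W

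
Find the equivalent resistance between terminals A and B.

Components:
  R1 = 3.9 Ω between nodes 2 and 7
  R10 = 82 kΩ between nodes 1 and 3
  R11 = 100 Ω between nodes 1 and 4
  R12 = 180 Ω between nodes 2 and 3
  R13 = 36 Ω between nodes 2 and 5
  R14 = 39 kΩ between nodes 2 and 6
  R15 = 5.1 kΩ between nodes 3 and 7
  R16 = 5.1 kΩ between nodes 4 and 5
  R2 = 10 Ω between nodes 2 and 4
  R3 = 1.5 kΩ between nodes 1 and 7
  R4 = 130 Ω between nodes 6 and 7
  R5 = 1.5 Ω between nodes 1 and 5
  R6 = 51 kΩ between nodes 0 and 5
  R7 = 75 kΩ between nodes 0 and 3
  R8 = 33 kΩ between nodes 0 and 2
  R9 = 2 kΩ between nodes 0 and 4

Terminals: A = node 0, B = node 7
The network is not a plain series/parallel combination. Inject a 1 A test current into terminal A (node 0) and return it from terminal B (node 7); then R_eq = V_A / (1 A).
Nodal analysis, taking node 7 as the 0 V reference.
Current source I_test pushes 1 A into node 0 and draws it out of node 7.
KCL at each unknown node (sum of currents leaving = 0; resistances in Ω):
  Node 0: (V_0 - V_5)/51000 + (V_0 - V_3)/75000 + (V_0 - V_2)/33000 + (V_0 - V_4)/2000 - 1 = 0
  Node 1: (V_1 - 0)/1500 + (V_1 - V_5)/1.5 + (V_1 - V_3)/82000 + (V_1 - V_4)/100 = 0
  Node 2: (V_2 - V_0)/33000 + (V_2 - 0)/3.9 + (V_2 - V_4)/10 + (V_2 - V_3)/180 + (V_2 - V_5)/36 + (V_2 - V_6)/39000 = 0
  Node 3: (V_3 - V_0)/75000 + (V_3 - V_1)/82000 + (V_3 - V_2)/180 + (V_3 - 0)/5100 = 0
  Node 4: (V_4 - V_0)/2000 + (V_4 - V_1)/100 + (V_4 - V_2)/10 + (V_4 - V_5)/5100 = 0
  Node 5: (V_5 - V_0)/51000 + (V_5 - V_1)/1.5 + (V_5 - V_2)/36 + (V_5 - V_4)/5100 = 0
  Node 6: (V_6 - V_2)/39000 + (V_6 - 0)/130 = 0
Collecting terms (coefficients in siemens):
  0.0005632·V_0 - 0.0000303·V_2 - 0.00001333·V_3 - 0.0005·V_4 - 0.00001961·V_5 = 1
  0.6773·V_1 - 0.0000122·V_3 - 0.01·V_4 - 0.6667·V_5 = 0
  0.3898·V_2 - 0.0000303·V_0 - 0.005556·V_3 - 0.1·V_4 - 0.02778·V_5 - 0.00002564·V_6 = 0
  0.005777·V_3 - 0.00001333·V_0 - 0.0000122·V_1 - 0.005556·V_2 = 0
  0.1107·V_4 - 0.0005·V_0 - 0.01·V_1 - 0.1·V_2 - 0.0001961·V_5 = 0
  0.6947·V_5 - 0.00001961·V_0 - 0.6667·V_1 - 0.02778·V_2 - 0.0001961·V_4 = 0
  0.007718·V_6 - 0.00002564·V_2 = 0
Solving these 7 simultaneous equations (Gaussian elimination) gives:
  V_0 = 1787 V, V_1 = 6.964 V, V_2 = 3.875 V, V_3 = 7.866 V
  V_4 = 12.21 V, V_5 = 6.893 V, V_6 = 0.01288 V
R_eq = V_0 / 1 A = 1787 Ω = 1.787 kΩ

Final answer: 1.787 kΩ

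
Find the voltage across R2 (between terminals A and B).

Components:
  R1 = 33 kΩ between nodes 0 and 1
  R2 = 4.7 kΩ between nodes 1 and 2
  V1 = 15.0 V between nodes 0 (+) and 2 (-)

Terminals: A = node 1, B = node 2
R1 and R2 are in series across V1 (node 0 → node 1 → node 2), and the output A–B is taken across R2, so this is a voltage divider.
Series current: I = V1/(R1 + R2) = 15/(33000 + 4700) = 15/37700 = 0.0003979 A
V_R2 = I × R2 = V1 × R2/(R1 + R2) = 15 × 4700/37700 = 1.87 V

Final answer: 1.87 V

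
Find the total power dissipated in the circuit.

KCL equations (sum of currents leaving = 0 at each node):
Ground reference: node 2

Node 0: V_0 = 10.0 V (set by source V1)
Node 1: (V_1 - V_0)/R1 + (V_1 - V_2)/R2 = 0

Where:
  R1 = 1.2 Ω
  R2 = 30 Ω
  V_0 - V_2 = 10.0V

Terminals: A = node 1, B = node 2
Nodal analysis, taking node 2 as the 0 V reference.
Source V1 fixes V_0 = 10 V.
KCL at each unknown node (sum of currents leaving = 0; resistances in Ω):
  Node 1: (V_1 - 10)/1.2 + (V_1 - 0)/30 = 0
Collecting terms: 0.8667 × V_1 = 8.333  =>  V_1 = 9.615 V
Power in each resistor, P = (ΔV)²/R:
  P_R1 = (10 - 9.615)²/1.2 = 0.1233 W
  P_R2 = (9.615 - 0)²/30 = 3.082 W
P_total = P_R1 + P_R2 = 3.205 W

Final answer: 3.205 W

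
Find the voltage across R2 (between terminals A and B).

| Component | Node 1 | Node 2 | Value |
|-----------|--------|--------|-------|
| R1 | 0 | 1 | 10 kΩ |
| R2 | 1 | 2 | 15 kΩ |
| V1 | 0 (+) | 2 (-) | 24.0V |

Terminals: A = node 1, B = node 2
R1 and R2 are in series across V1 (node 0 → node 1 → node 2), and the output A–B is taken across R2, so this is a voltage divider.
Series current: I = V1/(R1 + R2) = 24/(10000 + 15000) = 24/25000 = 0.00096 A
V_R2 = I × R2 = V1 × R2/(R1 + R2) = 24 × 15000/25000 = 14.4 V

Final answer: 14.4 V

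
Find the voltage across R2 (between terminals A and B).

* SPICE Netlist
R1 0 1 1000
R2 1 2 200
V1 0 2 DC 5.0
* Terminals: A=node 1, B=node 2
R1 and R2 are in series across V1 (node 0 → node 1 → node 2), and the output A–B is taken across R2, so this is a voltage divider.
Series current: I = V1/(R1 + R2) = 5/(1000 + 200) = 5/1200 = 0.004167 A
V_R2 = I × R2 = V1 × R2/(R1 + R2) = 5 × 200/1200 = 0.8333 V

Final answer: 0.8333 V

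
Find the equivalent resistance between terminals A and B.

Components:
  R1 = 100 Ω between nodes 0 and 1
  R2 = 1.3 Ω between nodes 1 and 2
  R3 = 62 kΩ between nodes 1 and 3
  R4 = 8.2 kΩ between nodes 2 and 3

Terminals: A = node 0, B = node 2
Reduce the network between node 0 (A) and node 2 (B) by series/parallel combination:
  Rs1 = R3 + R4 (series, joined only at node 3) = 62000 + 8200 = 70200 Ω
  Rp1 = R2 ‖ Rs1 (parallel, both between nodes 1 and 2) = 1/(1/1.3 + 1/70200) = 1.3 Ω
  Rs2 = R1 + Rp1 (series, joined only at node 1) = 100 + 1.3 = 101.3 Ω
R_eq = 101.3 Ω

Final answer: 101.3 Ω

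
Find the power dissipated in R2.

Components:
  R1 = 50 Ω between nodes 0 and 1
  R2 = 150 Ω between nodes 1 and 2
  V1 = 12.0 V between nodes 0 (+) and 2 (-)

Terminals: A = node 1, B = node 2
Nodal analysis, taking node 2 as the 0 V reference.
Source V1 fixes V_0 = 12 V.
KCL at each unknown node (sum of currents leaving = 0; resistances in Ω):
  Node 1: (V_1 - 12)/50 + (V_1 - 0)/150 = 0
Collecting terms: 0.02667 × V_1 = 0.24  =>  V_1 = 9 V
I_R2 = (V_1 - V_2)/R2 = (9 - 0)/150 = 0.06 A
P_R2 = I_R2² × R2 = (0.06)² × 150 = 0.54 W

Final answer: 0.54 W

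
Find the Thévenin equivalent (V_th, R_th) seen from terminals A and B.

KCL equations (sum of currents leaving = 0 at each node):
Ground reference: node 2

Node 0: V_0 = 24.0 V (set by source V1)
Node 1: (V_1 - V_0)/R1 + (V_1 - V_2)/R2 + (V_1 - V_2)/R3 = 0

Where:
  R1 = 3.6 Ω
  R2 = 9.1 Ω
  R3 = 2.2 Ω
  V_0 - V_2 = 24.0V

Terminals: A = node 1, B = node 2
Step 1 — V_th is the open-circuit voltage V_A - V_B (nothing connected across the terminals).
Nodal analysis, taking node 2 as the 0 V reference.
Source V1 fixes V_0 = 24 V.
KCL at each unknown node (sum of currents leaving = 0; resistances in Ω):
  Node 1: (V_1 - 24)/3.6 + (V_1 - 0)/9.1 + (V_1 - 0)/2.2 = 0
Collecting terms: 0.8422 × V_1 = 6.667  =>  V_1 = 7.916 V
V_th = V_1 - V_2 = 7.916 - 0 = 7.916 V
Step 2 — R_th: zero the source — replace V1 by a short circuit (node 2 merges into node 0) — and find the resistance seen between A (node 1) and B (node 0).
Reduce the network between node 1 (A) and node 0 (B) by series/parallel combination:
  Rp1 = R1 ‖ R2 ‖ R3 (parallel, all between nodes 0 and 1) = 1/(1/3.6 + 1/9.1 + 1/2.2) = 1.187 Ω
R_th = 1.187 Ω

Final answer: V_th = 7.916 V, R_th = 1.187 Ω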